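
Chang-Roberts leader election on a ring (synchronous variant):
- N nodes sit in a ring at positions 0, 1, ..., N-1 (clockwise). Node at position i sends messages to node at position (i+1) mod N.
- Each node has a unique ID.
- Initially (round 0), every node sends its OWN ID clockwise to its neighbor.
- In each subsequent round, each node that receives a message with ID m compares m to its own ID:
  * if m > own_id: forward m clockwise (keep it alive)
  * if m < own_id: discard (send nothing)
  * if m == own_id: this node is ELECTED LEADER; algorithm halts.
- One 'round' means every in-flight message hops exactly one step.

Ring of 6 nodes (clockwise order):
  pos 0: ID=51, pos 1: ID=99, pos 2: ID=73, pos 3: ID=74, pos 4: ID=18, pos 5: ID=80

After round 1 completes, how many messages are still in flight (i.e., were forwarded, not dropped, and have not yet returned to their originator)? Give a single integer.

Answer: 3

Derivation:
Round 1: pos1(id99) recv 51: drop; pos2(id73) recv 99: fwd; pos3(id74) recv 73: drop; pos4(id18) recv 74: fwd; pos5(id80) recv 18: drop; pos0(id51) recv 80: fwd
After round 1: 3 messages still in flight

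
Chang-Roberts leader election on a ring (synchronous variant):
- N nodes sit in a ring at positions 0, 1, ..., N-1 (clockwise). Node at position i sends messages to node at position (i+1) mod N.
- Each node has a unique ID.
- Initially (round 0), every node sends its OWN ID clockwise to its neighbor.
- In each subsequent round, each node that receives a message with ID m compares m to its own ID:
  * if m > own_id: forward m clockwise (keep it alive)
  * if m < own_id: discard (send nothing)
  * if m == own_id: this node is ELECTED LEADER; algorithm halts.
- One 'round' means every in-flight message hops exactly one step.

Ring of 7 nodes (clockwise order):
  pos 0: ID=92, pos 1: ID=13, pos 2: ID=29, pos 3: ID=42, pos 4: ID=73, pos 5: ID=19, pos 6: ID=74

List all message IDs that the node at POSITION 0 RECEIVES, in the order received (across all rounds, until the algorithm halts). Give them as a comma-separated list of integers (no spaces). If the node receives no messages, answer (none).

Round 1: pos1(id13) recv 92: fwd; pos2(id29) recv 13: drop; pos3(id42) recv 29: drop; pos4(id73) recv 42: drop; pos5(id19) recv 73: fwd; pos6(id74) recv 19: drop; pos0(id92) recv 74: drop
Round 2: pos2(id29) recv 92: fwd; pos6(id74) recv 73: drop
Round 3: pos3(id42) recv 92: fwd
Round 4: pos4(id73) recv 92: fwd
Round 5: pos5(id19) recv 92: fwd
Round 6: pos6(id74) recv 92: fwd
Round 7: pos0(id92) recv 92: ELECTED

Answer: 74,92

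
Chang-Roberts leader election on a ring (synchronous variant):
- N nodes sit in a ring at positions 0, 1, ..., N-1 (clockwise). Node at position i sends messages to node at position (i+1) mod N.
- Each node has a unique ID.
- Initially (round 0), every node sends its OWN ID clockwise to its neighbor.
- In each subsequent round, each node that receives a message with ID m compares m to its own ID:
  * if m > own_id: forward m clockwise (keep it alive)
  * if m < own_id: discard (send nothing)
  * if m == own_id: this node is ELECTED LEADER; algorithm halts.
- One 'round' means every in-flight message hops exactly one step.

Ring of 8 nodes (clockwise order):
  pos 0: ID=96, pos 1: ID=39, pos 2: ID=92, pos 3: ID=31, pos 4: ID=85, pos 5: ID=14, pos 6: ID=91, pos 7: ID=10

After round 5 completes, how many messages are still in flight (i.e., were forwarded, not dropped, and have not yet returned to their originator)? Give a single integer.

Answer: 2

Derivation:
Round 1: pos1(id39) recv 96: fwd; pos2(id92) recv 39: drop; pos3(id31) recv 92: fwd; pos4(id85) recv 31: drop; pos5(id14) recv 85: fwd; pos6(id91) recv 14: drop; pos7(id10) recv 91: fwd; pos0(id96) recv 10: drop
Round 2: pos2(id92) recv 96: fwd; pos4(id85) recv 92: fwd; pos6(id91) recv 85: drop; pos0(id96) recv 91: drop
Round 3: pos3(id31) recv 96: fwd; pos5(id14) recv 92: fwd
Round 4: pos4(id85) recv 96: fwd; pos6(id91) recv 92: fwd
Round 5: pos5(id14) recv 96: fwd; pos7(id10) recv 92: fwd
After round 5: 2 messages still in flight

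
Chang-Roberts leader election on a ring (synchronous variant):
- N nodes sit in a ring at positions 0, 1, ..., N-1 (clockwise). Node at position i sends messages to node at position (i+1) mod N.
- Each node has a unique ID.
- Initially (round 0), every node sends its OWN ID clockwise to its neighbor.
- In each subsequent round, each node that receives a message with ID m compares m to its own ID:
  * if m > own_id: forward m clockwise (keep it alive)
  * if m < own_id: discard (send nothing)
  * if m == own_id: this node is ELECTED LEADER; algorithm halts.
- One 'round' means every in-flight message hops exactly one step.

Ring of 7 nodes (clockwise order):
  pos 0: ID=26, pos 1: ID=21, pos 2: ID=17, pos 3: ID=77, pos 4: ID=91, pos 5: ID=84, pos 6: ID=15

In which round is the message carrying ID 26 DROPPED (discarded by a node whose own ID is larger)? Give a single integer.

Round 1: pos1(id21) recv 26: fwd; pos2(id17) recv 21: fwd; pos3(id77) recv 17: drop; pos4(id91) recv 77: drop; pos5(id84) recv 91: fwd; pos6(id15) recv 84: fwd; pos0(id26) recv 15: drop
Round 2: pos2(id17) recv 26: fwd; pos3(id77) recv 21: drop; pos6(id15) recv 91: fwd; pos0(id26) recv 84: fwd
Round 3: pos3(id77) recv 26: drop; pos0(id26) recv 91: fwd; pos1(id21) recv 84: fwd
Round 4: pos1(id21) recv 91: fwd; pos2(id17) recv 84: fwd
Round 5: pos2(id17) recv 91: fwd; pos3(id77) recv 84: fwd
Round 6: pos3(id77) recv 91: fwd; pos4(id91) recv 84: drop
Round 7: pos4(id91) recv 91: ELECTED
Message ID 26 originates at pos 0; dropped at pos 3 in round 3

Answer: 3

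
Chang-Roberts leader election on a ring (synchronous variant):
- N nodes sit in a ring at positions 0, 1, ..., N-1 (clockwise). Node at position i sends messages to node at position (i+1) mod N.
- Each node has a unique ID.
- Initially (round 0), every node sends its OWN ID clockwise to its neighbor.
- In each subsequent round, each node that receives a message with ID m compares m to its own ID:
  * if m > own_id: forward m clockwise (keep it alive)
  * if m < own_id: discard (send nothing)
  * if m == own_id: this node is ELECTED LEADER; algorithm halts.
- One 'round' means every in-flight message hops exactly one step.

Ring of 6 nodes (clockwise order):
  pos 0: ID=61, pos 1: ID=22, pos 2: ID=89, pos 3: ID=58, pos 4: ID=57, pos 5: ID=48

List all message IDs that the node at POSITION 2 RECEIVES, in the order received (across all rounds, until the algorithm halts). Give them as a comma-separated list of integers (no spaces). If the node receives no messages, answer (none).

Round 1: pos1(id22) recv 61: fwd; pos2(id89) recv 22: drop; pos3(id58) recv 89: fwd; pos4(id57) recv 58: fwd; pos5(id48) recv 57: fwd; pos0(id61) recv 48: drop
Round 2: pos2(id89) recv 61: drop; pos4(id57) recv 89: fwd; pos5(id48) recv 58: fwd; pos0(id61) recv 57: drop
Round 3: pos5(id48) recv 89: fwd; pos0(id61) recv 58: drop
Round 4: pos0(id61) recv 89: fwd
Round 5: pos1(id22) recv 89: fwd
Round 6: pos2(id89) recv 89: ELECTED

Answer: 22,61,89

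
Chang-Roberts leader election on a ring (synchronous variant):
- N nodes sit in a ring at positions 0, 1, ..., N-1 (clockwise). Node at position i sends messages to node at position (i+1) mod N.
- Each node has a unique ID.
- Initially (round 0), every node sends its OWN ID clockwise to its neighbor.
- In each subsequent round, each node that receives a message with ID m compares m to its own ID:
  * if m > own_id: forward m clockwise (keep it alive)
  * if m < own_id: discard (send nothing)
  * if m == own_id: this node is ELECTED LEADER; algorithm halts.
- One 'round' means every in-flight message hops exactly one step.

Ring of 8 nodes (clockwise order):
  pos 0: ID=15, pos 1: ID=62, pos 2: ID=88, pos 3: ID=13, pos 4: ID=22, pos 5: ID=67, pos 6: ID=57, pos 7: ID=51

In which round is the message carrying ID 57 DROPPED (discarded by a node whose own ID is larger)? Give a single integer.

Round 1: pos1(id62) recv 15: drop; pos2(id88) recv 62: drop; pos3(id13) recv 88: fwd; pos4(id22) recv 13: drop; pos5(id67) recv 22: drop; pos6(id57) recv 67: fwd; pos7(id51) recv 57: fwd; pos0(id15) recv 51: fwd
Round 2: pos4(id22) recv 88: fwd; pos7(id51) recv 67: fwd; pos0(id15) recv 57: fwd; pos1(id62) recv 51: drop
Round 3: pos5(id67) recv 88: fwd; pos0(id15) recv 67: fwd; pos1(id62) recv 57: drop
Round 4: pos6(id57) recv 88: fwd; pos1(id62) recv 67: fwd
Round 5: pos7(id51) recv 88: fwd; pos2(id88) recv 67: drop
Round 6: pos0(id15) recv 88: fwd
Round 7: pos1(id62) recv 88: fwd
Round 8: pos2(id88) recv 88: ELECTED
Message ID 57 originates at pos 6; dropped at pos 1 in round 3

Answer: 3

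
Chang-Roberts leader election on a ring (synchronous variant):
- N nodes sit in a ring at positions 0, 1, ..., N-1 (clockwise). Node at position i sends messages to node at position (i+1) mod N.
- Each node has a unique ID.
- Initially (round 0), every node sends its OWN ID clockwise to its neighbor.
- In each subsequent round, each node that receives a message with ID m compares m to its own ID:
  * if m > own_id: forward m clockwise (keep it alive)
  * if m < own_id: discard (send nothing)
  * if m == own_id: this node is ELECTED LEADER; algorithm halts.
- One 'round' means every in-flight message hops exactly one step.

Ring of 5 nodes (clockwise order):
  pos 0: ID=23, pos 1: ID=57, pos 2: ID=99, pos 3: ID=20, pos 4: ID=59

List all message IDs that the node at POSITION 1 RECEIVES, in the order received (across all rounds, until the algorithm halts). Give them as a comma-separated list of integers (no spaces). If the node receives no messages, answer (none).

Answer: 23,59,99

Derivation:
Round 1: pos1(id57) recv 23: drop; pos2(id99) recv 57: drop; pos3(id20) recv 99: fwd; pos4(id59) recv 20: drop; pos0(id23) recv 59: fwd
Round 2: pos4(id59) recv 99: fwd; pos1(id57) recv 59: fwd
Round 3: pos0(id23) recv 99: fwd; pos2(id99) recv 59: drop
Round 4: pos1(id57) recv 99: fwd
Round 5: pos2(id99) recv 99: ELECTED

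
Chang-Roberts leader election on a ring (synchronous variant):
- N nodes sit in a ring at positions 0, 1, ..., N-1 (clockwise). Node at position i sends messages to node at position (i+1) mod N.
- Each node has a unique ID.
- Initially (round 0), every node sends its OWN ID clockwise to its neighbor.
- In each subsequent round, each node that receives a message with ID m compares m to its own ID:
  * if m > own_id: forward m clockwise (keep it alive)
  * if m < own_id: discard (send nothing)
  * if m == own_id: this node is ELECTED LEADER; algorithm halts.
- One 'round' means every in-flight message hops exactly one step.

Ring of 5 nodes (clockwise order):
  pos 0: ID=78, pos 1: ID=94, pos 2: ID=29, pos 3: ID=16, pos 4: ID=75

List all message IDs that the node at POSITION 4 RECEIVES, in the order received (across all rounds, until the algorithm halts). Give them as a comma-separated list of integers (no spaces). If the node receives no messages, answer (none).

Round 1: pos1(id94) recv 78: drop; pos2(id29) recv 94: fwd; pos3(id16) recv 29: fwd; pos4(id75) recv 16: drop; pos0(id78) recv 75: drop
Round 2: pos3(id16) recv 94: fwd; pos4(id75) recv 29: drop
Round 3: pos4(id75) recv 94: fwd
Round 4: pos0(id78) recv 94: fwd
Round 5: pos1(id94) recv 94: ELECTED

Answer: 16,29,94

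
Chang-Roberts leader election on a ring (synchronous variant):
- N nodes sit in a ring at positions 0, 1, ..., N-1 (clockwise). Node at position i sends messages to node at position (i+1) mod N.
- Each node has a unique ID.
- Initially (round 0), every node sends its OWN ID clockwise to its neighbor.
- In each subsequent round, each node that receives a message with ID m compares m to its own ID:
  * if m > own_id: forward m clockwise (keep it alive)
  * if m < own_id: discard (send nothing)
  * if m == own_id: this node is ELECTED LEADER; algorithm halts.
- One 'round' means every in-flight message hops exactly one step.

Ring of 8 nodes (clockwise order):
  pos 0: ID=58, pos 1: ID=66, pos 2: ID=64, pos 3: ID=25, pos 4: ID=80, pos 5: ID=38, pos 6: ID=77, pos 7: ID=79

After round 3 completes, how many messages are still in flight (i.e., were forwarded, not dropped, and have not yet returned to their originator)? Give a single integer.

Answer: 2

Derivation:
Round 1: pos1(id66) recv 58: drop; pos2(id64) recv 66: fwd; pos3(id25) recv 64: fwd; pos4(id80) recv 25: drop; pos5(id38) recv 80: fwd; pos6(id77) recv 38: drop; pos7(id79) recv 77: drop; pos0(id58) recv 79: fwd
Round 2: pos3(id25) recv 66: fwd; pos4(id80) recv 64: drop; pos6(id77) recv 80: fwd; pos1(id66) recv 79: fwd
Round 3: pos4(id80) recv 66: drop; pos7(id79) recv 80: fwd; pos2(id64) recv 79: fwd
After round 3: 2 messages still in flight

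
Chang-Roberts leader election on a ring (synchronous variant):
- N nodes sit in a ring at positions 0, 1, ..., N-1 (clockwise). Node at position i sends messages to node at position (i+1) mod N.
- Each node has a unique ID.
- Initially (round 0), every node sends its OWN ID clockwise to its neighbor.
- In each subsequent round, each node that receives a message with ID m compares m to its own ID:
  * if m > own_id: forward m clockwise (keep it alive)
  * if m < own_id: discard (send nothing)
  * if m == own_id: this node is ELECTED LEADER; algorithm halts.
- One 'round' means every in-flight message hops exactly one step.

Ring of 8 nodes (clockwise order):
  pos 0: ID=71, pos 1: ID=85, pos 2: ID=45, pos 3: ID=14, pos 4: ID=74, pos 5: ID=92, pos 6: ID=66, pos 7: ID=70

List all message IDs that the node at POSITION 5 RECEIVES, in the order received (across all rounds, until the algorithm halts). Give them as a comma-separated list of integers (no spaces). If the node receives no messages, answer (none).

Answer: 74,85,92

Derivation:
Round 1: pos1(id85) recv 71: drop; pos2(id45) recv 85: fwd; pos3(id14) recv 45: fwd; pos4(id74) recv 14: drop; pos5(id92) recv 74: drop; pos6(id66) recv 92: fwd; pos7(id70) recv 66: drop; pos0(id71) recv 70: drop
Round 2: pos3(id14) recv 85: fwd; pos4(id74) recv 45: drop; pos7(id70) recv 92: fwd
Round 3: pos4(id74) recv 85: fwd; pos0(id71) recv 92: fwd
Round 4: pos5(id92) recv 85: drop; pos1(id85) recv 92: fwd
Round 5: pos2(id45) recv 92: fwd
Round 6: pos3(id14) recv 92: fwd
Round 7: pos4(id74) recv 92: fwd
Round 8: pos5(id92) recv 92: ELECTED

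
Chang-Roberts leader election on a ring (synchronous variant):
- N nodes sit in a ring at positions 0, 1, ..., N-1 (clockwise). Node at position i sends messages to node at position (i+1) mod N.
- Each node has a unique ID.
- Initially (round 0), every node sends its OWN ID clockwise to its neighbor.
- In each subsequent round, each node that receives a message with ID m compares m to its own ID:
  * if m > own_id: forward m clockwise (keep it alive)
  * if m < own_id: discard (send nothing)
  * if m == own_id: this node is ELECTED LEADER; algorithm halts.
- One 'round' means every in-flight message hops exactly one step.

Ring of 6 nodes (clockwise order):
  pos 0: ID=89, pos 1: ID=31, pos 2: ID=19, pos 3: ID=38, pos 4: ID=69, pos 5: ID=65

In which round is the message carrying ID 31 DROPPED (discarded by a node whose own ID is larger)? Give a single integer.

Answer: 2

Derivation:
Round 1: pos1(id31) recv 89: fwd; pos2(id19) recv 31: fwd; pos3(id38) recv 19: drop; pos4(id69) recv 38: drop; pos5(id65) recv 69: fwd; pos0(id89) recv 65: drop
Round 2: pos2(id19) recv 89: fwd; pos3(id38) recv 31: drop; pos0(id89) recv 69: drop
Round 3: pos3(id38) recv 89: fwd
Round 4: pos4(id69) recv 89: fwd
Round 5: pos5(id65) recv 89: fwd
Round 6: pos0(id89) recv 89: ELECTED
Message ID 31 originates at pos 1; dropped at pos 3 in round 2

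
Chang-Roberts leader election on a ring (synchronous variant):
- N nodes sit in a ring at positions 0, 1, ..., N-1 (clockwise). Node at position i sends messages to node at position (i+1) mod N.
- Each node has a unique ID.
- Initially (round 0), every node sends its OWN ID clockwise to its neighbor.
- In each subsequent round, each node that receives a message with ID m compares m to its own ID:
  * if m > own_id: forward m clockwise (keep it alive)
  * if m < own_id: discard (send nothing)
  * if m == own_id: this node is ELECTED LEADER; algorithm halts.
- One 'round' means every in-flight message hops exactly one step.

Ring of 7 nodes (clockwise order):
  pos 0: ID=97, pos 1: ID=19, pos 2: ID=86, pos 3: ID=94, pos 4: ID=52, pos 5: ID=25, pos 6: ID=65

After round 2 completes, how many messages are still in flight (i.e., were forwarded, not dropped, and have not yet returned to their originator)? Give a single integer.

Round 1: pos1(id19) recv 97: fwd; pos2(id86) recv 19: drop; pos3(id94) recv 86: drop; pos4(id52) recv 94: fwd; pos5(id25) recv 52: fwd; pos6(id65) recv 25: drop; pos0(id97) recv 65: drop
Round 2: pos2(id86) recv 97: fwd; pos5(id25) recv 94: fwd; pos6(id65) recv 52: drop
After round 2: 2 messages still in flight

Answer: 2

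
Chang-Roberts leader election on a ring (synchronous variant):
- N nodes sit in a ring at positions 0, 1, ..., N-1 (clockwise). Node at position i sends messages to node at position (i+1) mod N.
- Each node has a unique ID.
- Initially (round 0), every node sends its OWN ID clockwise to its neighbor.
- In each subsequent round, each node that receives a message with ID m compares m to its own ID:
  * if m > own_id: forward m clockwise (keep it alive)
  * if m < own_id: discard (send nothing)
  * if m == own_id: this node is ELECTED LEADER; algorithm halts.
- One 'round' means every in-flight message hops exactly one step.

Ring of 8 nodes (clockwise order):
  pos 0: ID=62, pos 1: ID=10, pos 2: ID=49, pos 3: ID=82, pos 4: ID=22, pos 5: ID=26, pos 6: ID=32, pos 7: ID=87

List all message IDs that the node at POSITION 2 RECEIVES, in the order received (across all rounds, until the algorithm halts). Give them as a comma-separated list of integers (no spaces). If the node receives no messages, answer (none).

Answer: 10,62,87

Derivation:
Round 1: pos1(id10) recv 62: fwd; pos2(id49) recv 10: drop; pos3(id82) recv 49: drop; pos4(id22) recv 82: fwd; pos5(id26) recv 22: drop; pos6(id32) recv 26: drop; pos7(id87) recv 32: drop; pos0(id62) recv 87: fwd
Round 2: pos2(id49) recv 62: fwd; pos5(id26) recv 82: fwd; pos1(id10) recv 87: fwd
Round 3: pos3(id82) recv 62: drop; pos6(id32) recv 82: fwd; pos2(id49) recv 87: fwd
Round 4: pos7(id87) recv 82: drop; pos3(id82) recv 87: fwd
Round 5: pos4(id22) recv 87: fwd
Round 6: pos5(id26) recv 87: fwd
Round 7: pos6(id32) recv 87: fwd
Round 8: pos7(id87) recv 87: ELECTED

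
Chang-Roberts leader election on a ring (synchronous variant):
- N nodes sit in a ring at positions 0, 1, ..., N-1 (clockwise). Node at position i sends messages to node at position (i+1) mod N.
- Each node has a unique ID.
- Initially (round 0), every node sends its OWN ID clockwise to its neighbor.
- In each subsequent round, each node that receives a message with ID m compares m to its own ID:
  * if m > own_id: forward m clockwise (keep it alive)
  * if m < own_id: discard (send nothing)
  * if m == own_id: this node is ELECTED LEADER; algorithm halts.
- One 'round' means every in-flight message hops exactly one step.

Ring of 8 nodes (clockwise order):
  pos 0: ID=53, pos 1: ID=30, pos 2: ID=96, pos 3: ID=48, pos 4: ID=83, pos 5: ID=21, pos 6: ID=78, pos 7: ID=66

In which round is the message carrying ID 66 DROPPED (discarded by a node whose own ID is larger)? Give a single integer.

Answer: 3

Derivation:
Round 1: pos1(id30) recv 53: fwd; pos2(id96) recv 30: drop; pos3(id48) recv 96: fwd; pos4(id83) recv 48: drop; pos5(id21) recv 83: fwd; pos6(id78) recv 21: drop; pos7(id66) recv 78: fwd; pos0(id53) recv 66: fwd
Round 2: pos2(id96) recv 53: drop; pos4(id83) recv 96: fwd; pos6(id78) recv 83: fwd; pos0(id53) recv 78: fwd; pos1(id30) recv 66: fwd
Round 3: pos5(id21) recv 96: fwd; pos7(id66) recv 83: fwd; pos1(id30) recv 78: fwd; pos2(id96) recv 66: drop
Round 4: pos6(id78) recv 96: fwd; pos0(id53) recv 83: fwd; pos2(id96) recv 78: drop
Round 5: pos7(id66) recv 96: fwd; pos1(id30) recv 83: fwd
Round 6: pos0(id53) recv 96: fwd; pos2(id96) recv 83: drop
Round 7: pos1(id30) recv 96: fwd
Round 8: pos2(id96) recv 96: ELECTED
Message ID 66 originates at pos 7; dropped at pos 2 in round 3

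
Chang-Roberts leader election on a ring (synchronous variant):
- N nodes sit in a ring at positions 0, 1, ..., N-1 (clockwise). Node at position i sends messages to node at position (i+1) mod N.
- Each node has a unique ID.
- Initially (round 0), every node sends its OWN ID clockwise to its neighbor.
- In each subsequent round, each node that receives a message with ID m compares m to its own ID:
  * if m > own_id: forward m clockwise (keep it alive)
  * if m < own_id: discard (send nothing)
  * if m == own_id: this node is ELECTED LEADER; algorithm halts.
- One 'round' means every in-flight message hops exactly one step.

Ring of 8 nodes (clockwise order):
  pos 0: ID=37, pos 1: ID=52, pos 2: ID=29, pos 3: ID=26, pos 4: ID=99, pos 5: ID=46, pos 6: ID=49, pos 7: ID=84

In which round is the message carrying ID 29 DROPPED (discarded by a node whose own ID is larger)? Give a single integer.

Round 1: pos1(id52) recv 37: drop; pos2(id29) recv 52: fwd; pos3(id26) recv 29: fwd; pos4(id99) recv 26: drop; pos5(id46) recv 99: fwd; pos6(id49) recv 46: drop; pos7(id84) recv 49: drop; pos0(id37) recv 84: fwd
Round 2: pos3(id26) recv 52: fwd; pos4(id99) recv 29: drop; pos6(id49) recv 99: fwd; pos1(id52) recv 84: fwd
Round 3: pos4(id99) recv 52: drop; pos7(id84) recv 99: fwd; pos2(id29) recv 84: fwd
Round 4: pos0(id37) recv 99: fwd; pos3(id26) recv 84: fwd
Round 5: pos1(id52) recv 99: fwd; pos4(id99) recv 84: drop
Round 6: pos2(id29) recv 99: fwd
Round 7: pos3(id26) recv 99: fwd
Round 8: pos4(id99) recv 99: ELECTED
Message ID 29 originates at pos 2; dropped at pos 4 in round 2

Answer: 2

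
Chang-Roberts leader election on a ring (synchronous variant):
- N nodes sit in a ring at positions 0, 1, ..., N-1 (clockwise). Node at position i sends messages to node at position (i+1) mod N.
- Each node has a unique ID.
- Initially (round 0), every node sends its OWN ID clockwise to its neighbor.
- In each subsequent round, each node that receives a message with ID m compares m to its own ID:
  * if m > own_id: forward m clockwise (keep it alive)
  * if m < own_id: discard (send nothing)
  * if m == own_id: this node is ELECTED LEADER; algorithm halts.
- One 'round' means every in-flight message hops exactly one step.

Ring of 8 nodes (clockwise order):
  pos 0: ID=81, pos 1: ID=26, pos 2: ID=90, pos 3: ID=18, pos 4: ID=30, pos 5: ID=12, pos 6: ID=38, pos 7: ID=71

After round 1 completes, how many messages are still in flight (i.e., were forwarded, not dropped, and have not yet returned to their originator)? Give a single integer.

Round 1: pos1(id26) recv 81: fwd; pos2(id90) recv 26: drop; pos3(id18) recv 90: fwd; pos4(id30) recv 18: drop; pos5(id12) recv 30: fwd; pos6(id38) recv 12: drop; pos7(id71) recv 38: drop; pos0(id81) recv 71: drop
After round 1: 3 messages still in flight

Answer: 3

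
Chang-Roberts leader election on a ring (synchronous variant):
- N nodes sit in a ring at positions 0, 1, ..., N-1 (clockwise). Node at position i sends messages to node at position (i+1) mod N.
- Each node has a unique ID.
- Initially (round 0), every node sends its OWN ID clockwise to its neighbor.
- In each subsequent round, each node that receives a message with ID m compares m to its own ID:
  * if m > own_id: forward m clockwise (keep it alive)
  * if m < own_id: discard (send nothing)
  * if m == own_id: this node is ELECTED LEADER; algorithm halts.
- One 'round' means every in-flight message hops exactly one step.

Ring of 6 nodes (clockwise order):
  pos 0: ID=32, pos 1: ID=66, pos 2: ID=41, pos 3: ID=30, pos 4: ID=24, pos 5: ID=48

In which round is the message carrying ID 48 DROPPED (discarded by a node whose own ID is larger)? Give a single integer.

Answer: 2

Derivation:
Round 1: pos1(id66) recv 32: drop; pos2(id41) recv 66: fwd; pos3(id30) recv 41: fwd; pos4(id24) recv 30: fwd; pos5(id48) recv 24: drop; pos0(id32) recv 48: fwd
Round 2: pos3(id30) recv 66: fwd; pos4(id24) recv 41: fwd; pos5(id48) recv 30: drop; pos1(id66) recv 48: drop
Round 3: pos4(id24) recv 66: fwd; pos5(id48) recv 41: drop
Round 4: pos5(id48) recv 66: fwd
Round 5: pos0(id32) recv 66: fwd
Round 6: pos1(id66) recv 66: ELECTED
Message ID 48 originates at pos 5; dropped at pos 1 in round 2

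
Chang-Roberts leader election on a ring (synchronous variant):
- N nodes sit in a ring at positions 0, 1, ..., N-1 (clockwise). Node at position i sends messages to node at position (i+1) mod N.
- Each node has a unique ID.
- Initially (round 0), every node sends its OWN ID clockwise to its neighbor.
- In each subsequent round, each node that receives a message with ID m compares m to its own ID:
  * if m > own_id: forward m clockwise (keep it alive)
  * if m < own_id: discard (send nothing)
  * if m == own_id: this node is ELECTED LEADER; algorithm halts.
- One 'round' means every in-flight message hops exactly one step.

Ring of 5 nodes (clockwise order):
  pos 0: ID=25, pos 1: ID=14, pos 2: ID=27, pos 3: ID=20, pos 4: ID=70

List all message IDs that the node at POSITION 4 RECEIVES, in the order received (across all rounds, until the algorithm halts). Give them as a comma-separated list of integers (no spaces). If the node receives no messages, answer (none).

Round 1: pos1(id14) recv 25: fwd; pos2(id27) recv 14: drop; pos3(id20) recv 27: fwd; pos4(id70) recv 20: drop; pos0(id25) recv 70: fwd
Round 2: pos2(id27) recv 25: drop; pos4(id70) recv 27: drop; pos1(id14) recv 70: fwd
Round 3: pos2(id27) recv 70: fwd
Round 4: pos3(id20) recv 70: fwd
Round 5: pos4(id70) recv 70: ELECTED

Answer: 20,27,70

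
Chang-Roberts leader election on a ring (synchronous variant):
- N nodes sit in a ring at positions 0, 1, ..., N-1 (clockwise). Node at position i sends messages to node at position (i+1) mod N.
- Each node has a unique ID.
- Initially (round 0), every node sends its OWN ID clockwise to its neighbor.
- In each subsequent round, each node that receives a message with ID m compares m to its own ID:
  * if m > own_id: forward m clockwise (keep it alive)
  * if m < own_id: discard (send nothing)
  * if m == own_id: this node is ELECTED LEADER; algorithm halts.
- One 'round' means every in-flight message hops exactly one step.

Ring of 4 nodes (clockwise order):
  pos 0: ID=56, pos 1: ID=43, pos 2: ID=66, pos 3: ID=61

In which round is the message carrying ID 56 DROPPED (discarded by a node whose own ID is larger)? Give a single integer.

Round 1: pos1(id43) recv 56: fwd; pos2(id66) recv 43: drop; pos3(id61) recv 66: fwd; pos0(id56) recv 61: fwd
Round 2: pos2(id66) recv 56: drop; pos0(id56) recv 66: fwd; pos1(id43) recv 61: fwd
Round 3: pos1(id43) recv 66: fwd; pos2(id66) recv 61: drop
Round 4: pos2(id66) recv 66: ELECTED
Message ID 56 originates at pos 0; dropped at pos 2 in round 2

Answer: 2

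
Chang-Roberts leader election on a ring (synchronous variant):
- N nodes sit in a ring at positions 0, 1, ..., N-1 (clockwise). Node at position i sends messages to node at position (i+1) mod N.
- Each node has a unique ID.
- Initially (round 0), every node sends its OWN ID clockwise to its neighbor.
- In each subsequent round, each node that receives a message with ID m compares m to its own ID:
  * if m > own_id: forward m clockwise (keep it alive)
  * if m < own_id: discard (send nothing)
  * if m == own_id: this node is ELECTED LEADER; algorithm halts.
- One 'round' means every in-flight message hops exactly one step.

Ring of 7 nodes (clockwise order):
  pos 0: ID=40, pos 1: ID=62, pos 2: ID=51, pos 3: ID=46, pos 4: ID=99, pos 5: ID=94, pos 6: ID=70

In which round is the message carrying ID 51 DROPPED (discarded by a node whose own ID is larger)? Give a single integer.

Answer: 2

Derivation:
Round 1: pos1(id62) recv 40: drop; pos2(id51) recv 62: fwd; pos3(id46) recv 51: fwd; pos4(id99) recv 46: drop; pos5(id94) recv 99: fwd; pos6(id70) recv 94: fwd; pos0(id40) recv 70: fwd
Round 2: pos3(id46) recv 62: fwd; pos4(id99) recv 51: drop; pos6(id70) recv 99: fwd; pos0(id40) recv 94: fwd; pos1(id62) recv 70: fwd
Round 3: pos4(id99) recv 62: drop; pos0(id40) recv 99: fwd; pos1(id62) recv 94: fwd; pos2(id51) recv 70: fwd
Round 4: pos1(id62) recv 99: fwd; pos2(id51) recv 94: fwd; pos3(id46) recv 70: fwd
Round 5: pos2(id51) recv 99: fwd; pos3(id46) recv 94: fwd; pos4(id99) recv 70: drop
Round 6: pos3(id46) recv 99: fwd; pos4(id99) recv 94: drop
Round 7: pos4(id99) recv 99: ELECTED
Message ID 51 originates at pos 2; dropped at pos 4 in round 2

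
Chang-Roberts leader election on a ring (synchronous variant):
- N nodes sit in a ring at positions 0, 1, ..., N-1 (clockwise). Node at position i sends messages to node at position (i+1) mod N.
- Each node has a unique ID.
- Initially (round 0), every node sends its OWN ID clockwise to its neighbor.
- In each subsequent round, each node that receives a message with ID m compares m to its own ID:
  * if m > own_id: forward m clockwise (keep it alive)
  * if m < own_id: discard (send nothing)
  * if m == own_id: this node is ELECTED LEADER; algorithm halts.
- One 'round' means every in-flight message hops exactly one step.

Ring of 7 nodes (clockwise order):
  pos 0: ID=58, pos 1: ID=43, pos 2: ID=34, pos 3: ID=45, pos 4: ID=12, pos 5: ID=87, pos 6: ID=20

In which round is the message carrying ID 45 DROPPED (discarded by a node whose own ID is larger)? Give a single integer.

Round 1: pos1(id43) recv 58: fwd; pos2(id34) recv 43: fwd; pos3(id45) recv 34: drop; pos4(id12) recv 45: fwd; pos5(id87) recv 12: drop; pos6(id20) recv 87: fwd; pos0(id58) recv 20: drop
Round 2: pos2(id34) recv 58: fwd; pos3(id45) recv 43: drop; pos5(id87) recv 45: drop; pos0(id58) recv 87: fwd
Round 3: pos3(id45) recv 58: fwd; pos1(id43) recv 87: fwd
Round 4: pos4(id12) recv 58: fwd; pos2(id34) recv 87: fwd
Round 5: pos5(id87) recv 58: drop; pos3(id45) recv 87: fwd
Round 6: pos4(id12) recv 87: fwd
Round 7: pos5(id87) recv 87: ELECTED
Message ID 45 originates at pos 3; dropped at pos 5 in round 2

Answer: 2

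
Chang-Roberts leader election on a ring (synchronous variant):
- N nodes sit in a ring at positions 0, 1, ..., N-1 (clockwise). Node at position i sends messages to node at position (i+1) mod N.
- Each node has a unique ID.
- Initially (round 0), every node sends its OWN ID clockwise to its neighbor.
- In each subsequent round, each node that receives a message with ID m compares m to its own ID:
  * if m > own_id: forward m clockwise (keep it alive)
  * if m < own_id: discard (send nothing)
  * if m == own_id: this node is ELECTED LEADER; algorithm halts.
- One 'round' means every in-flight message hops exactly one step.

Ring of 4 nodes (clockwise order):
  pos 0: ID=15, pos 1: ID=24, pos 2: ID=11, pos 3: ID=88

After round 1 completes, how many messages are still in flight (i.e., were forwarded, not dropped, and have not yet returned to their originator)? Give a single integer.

Answer: 2

Derivation:
Round 1: pos1(id24) recv 15: drop; pos2(id11) recv 24: fwd; pos3(id88) recv 11: drop; pos0(id15) recv 88: fwd
After round 1: 2 messages still in flight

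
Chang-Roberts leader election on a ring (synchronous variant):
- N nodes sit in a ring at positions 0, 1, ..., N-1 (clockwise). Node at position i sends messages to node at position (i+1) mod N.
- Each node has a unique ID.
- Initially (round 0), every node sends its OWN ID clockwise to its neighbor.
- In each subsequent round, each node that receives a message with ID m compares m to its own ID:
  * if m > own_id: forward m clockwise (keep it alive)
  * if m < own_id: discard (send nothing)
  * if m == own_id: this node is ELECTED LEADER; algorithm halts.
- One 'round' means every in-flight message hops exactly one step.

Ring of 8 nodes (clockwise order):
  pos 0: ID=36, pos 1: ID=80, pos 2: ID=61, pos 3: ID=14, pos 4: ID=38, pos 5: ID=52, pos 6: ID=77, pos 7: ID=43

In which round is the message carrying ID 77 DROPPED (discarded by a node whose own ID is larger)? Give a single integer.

Answer: 3

Derivation:
Round 1: pos1(id80) recv 36: drop; pos2(id61) recv 80: fwd; pos3(id14) recv 61: fwd; pos4(id38) recv 14: drop; pos5(id52) recv 38: drop; pos6(id77) recv 52: drop; pos7(id43) recv 77: fwd; pos0(id36) recv 43: fwd
Round 2: pos3(id14) recv 80: fwd; pos4(id38) recv 61: fwd; pos0(id36) recv 77: fwd; pos1(id80) recv 43: drop
Round 3: pos4(id38) recv 80: fwd; pos5(id52) recv 61: fwd; pos1(id80) recv 77: drop
Round 4: pos5(id52) recv 80: fwd; pos6(id77) recv 61: drop
Round 5: pos6(id77) recv 80: fwd
Round 6: pos7(id43) recv 80: fwd
Round 7: pos0(id36) recv 80: fwd
Round 8: pos1(id80) recv 80: ELECTED
Message ID 77 originates at pos 6; dropped at pos 1 in round 3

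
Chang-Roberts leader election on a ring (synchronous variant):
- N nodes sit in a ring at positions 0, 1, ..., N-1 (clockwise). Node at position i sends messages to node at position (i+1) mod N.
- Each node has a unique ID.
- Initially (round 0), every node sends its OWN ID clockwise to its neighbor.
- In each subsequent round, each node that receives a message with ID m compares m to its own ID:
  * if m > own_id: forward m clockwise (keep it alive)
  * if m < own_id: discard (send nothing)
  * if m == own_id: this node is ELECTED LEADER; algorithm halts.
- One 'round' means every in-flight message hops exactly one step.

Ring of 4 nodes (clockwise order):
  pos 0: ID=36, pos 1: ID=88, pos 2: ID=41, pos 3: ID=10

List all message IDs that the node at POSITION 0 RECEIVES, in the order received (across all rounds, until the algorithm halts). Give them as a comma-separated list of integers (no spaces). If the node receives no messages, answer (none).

Answer: 10,41,88

Derivation:
Round 1: pos1(id88) recv 36: drop; pos2(id41) recv 88: fwd; pos3(id10) recv 41: fwd; pos0(id36) recv 10: drop
Round 2: pos3(id10) recv 88: fwd; pos0(id36) recv 41: fwd
Round 3: pos0(id36) recv 88: fwd; pos1(id88) recv 41: drop
Round 4: pos1(id88) recv 88: ELECTED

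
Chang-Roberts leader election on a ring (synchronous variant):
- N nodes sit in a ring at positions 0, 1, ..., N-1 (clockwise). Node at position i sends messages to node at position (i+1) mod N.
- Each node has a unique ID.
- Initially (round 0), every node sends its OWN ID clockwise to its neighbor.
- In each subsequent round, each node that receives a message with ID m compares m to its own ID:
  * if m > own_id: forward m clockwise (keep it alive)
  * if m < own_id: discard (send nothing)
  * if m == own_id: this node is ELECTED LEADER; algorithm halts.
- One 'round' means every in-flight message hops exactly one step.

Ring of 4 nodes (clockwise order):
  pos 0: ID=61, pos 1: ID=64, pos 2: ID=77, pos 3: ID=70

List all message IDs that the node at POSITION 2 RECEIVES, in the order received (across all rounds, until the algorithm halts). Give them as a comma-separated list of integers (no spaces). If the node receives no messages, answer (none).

Answer: 64,70,77

Derivation:
Round 1: pos1(id64) recv 61: drop; pos2(id77) recv 64: drop; pos3(id70) recv 77: fwd; pos0(id61) recv 70: fwd
Round 2: pos0(id61) recv 77: fwd; pos1(id64) recv 70: fwd
Round 3: pos1(id64) recv 77: fwd; pos2(id77) recv 70: drop
Round 4: pos2(id77) recv 77: ELECTED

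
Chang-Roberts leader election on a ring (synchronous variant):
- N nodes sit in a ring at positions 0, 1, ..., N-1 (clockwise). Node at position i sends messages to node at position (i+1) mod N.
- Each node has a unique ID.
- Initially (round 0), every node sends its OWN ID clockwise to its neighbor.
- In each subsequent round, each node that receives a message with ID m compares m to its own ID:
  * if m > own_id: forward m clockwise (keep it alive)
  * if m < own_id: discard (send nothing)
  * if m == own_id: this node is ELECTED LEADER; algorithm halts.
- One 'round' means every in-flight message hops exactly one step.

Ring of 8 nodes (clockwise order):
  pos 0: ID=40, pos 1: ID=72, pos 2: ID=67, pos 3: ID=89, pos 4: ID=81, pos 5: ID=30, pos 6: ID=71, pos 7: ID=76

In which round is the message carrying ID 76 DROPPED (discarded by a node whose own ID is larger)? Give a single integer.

Answer: 4

Derivation:
Round 1: pos1(id72) recv 40: drop; pos2(id67) recv 72: fwd; pos3(id89) recv 67: drop; pos4(id81) recv 89: fwd; pos5(id30) recv 81: fwd; pos6(id71) recv 30: drop; pos7(id76) recv 71: drop; pos0(id40) recv 76: fwd
Round 2: pos3(id89) recv 72: drop; pos5(id30) recv 89: fwd; pos6(id71) recv 81: fwd; pos1(id72) recv 76: fwd
Round 3: pos6(id71) recv 89: fwd; pos7(id76) recv 81: fwd; pos2(id67) recv 76: fwd
Round 4: pos7(id76) recv 89: fwd; pos0(id40) recv 81: fwd; pos3(id89) recv 76: drop
Round 5: pos0(id40) recv 89: fwd; pos1(id72) recv 81: fwd
Round 6: pos1(id72) recv 89: fwd; pos2(id67) recv 81: fwd
Round 7: pos2(id67) recv 89: fwd; pos3(id89) recv 81: drop
Round 8: pos3(id89) recv 89: ELECTED
Message ID 76 originates at pos 7; dropped at pos 3 in round 4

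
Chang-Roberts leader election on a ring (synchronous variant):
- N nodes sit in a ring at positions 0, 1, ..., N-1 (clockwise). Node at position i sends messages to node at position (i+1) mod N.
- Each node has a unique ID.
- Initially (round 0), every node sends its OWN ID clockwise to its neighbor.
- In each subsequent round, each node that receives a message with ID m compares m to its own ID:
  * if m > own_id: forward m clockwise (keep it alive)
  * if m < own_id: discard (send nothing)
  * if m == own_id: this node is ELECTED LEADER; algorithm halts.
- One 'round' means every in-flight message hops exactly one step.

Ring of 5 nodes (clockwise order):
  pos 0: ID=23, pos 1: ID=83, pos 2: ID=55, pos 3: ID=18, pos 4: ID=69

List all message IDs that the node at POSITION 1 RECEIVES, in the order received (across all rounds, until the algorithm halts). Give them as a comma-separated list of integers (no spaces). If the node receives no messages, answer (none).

Answer: 23,69,83

Derivation:
Round 1: pos1(id83) recv 23: drop; pos2(id55) recv 83: fwd; pos3(id18) recv 55: fwd; pos4(id69) recv 18: drop; pos0(id23) recv 69: fwd
Round 2: pos3(id18) recv 83: fwd; pos4(id69) recv 55: drop; pos1(id83) recv 69: drop
Round 3: pos4(id69) recv 83: fwd
Round 4: pos0(id23) recv 83: fwd
Round 5: pos1(id83) recv 83: ELECTED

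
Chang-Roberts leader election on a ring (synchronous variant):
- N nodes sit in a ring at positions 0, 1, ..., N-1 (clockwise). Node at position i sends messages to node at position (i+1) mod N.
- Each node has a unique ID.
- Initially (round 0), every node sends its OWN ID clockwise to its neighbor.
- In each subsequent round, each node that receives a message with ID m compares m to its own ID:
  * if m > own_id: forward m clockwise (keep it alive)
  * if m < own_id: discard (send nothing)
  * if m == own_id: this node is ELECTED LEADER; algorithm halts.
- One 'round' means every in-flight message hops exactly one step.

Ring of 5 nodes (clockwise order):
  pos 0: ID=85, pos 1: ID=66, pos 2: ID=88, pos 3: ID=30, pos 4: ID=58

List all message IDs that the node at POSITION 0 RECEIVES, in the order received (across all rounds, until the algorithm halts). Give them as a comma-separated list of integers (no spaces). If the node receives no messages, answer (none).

Answer: 58,88

Derivation:
Round 1: pos1(id66) recv 85: fwd; pos2(id88) recv 66: drop; pos3(id30) recv 88: fwd; pos4(id58) recv 30: drop; pos0(id85) recv 58: drop
Round 2: pos2(id88) recv 85: drop; pos4(id58) recv 88: fwd
Round 3: pos0(id85) recv 88: fwd
Round 4: pos1(id66) recv 88: fwd
Round 5: pos2(id88) recv 88: ELECTED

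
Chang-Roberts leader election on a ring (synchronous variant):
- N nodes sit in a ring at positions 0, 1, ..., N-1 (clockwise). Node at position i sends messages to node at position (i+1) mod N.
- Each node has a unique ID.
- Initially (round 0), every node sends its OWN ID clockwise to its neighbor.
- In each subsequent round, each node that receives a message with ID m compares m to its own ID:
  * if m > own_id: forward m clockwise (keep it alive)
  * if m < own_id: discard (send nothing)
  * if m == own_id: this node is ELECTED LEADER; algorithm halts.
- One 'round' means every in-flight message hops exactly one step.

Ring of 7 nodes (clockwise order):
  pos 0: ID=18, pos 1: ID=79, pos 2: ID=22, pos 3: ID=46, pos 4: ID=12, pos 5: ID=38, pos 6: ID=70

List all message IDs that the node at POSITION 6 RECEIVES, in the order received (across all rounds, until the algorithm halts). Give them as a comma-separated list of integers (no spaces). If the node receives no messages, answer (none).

Round 1: pos1(id79) recv 18: drop; pos2(id22) recv 79: fwd; pos3(id46) recv 22: drop; pos4(id12) recv 46: fwd; pos5(id38) recv 12: drop; pos6(id70) recv 38: drop; pos0(id18) recv 70: fwd
Round 2: pos3(id46) recv 79: fwd; pos5(id38) recv 46: fwd; pos1(id79) recv 70: drop
Round 3: pos4(id12) recv 79: fwd; pos6(id70) recv 46: drop
Round 4: pos5(id38) recv 79: fwd
Round 5: pos6(id70) recv 79: fwd
Round 6: pos0(id18) recv 79: fwd
Round 7: pos1(id79) recv 79: ELECTED

Answer: 38,46,79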